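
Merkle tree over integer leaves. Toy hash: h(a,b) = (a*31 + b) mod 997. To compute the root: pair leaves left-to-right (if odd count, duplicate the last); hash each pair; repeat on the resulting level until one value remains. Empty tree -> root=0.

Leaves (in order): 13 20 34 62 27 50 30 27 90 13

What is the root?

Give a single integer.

Answer: 849

Derivation:
L0: [13, 20, 34, 62, 27, 50, 30, 27, 90, 13]
L1: h(13,20)=(13*31+20)%997=423 h(34,62)=(34*31+62)%997=119 h(27,50)=(27*31+50)%997=887 h(30,27)=(30*31+27)%997=957 h(90,13)=(90*31+13)%997=809 -> [423, 119, 887, 957, 809]
L2: h(423,119)=(423*31+119)%997=271 h(887,957)=(887*31+957)%997=538 h(809,809)=(809*31+809)%997=963 -> [271, 538, 963]
L3: h(271,538)=(271*31+538)%997=963 h(963,963)=(963*31+963)%997=906 -> [963, 906]
L4: h(963,906)=(963*31+906)%997=849 -> [849]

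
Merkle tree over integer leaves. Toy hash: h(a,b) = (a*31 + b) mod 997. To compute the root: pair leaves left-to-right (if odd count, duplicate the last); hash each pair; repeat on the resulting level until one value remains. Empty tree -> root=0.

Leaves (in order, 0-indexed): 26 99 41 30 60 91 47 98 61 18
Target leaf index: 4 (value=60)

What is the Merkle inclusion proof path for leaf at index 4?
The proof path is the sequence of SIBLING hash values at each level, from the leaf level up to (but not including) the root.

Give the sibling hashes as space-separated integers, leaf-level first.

L0 (leaves): [26, 99, 41, 30, 60, 91, 47, 98, 61, 18], target index=4
L1: h(26,99)=(26*31+99)%997=905 [pair 0] h(41,30)=(41*31+30)%997=304 [pair 1] h(60,91)=(60*31+91)%997=954 [pair 2] h(47,98)=(47*31+98)%997=558 [pair 3] h(61,18)=(61*31+18)%997=912 [pair 4] -> [905, 304, 954, 558, 912]
  Sibling for proof at L0: 91
L2: h(905,304)=(905*31+304)%997=443 [pair 0] h(954,558)=(954*31+558)%997=222 [pair 1] h(912,912)=(912*31+912)%997=271 [pair 2] -> [443, 222, 271]
  Sibling for proof at L1: 558
L3: h(443,222)=(443*31+222)%997=994 [pair 0] h(271,271)=(271*31+271)%997=696 [pair 1] -> [994, 696]
  Sibling for proof at L2: 443
L4: h(994,696)=(994*31+696)%997=603 [pair 0] -> [603]
  Sibling for proof at L3: 696
Root: 603
Proof path (sibling hashes from leaf to root): [91, 558, 443, 696]

Answer: 91 558 443 696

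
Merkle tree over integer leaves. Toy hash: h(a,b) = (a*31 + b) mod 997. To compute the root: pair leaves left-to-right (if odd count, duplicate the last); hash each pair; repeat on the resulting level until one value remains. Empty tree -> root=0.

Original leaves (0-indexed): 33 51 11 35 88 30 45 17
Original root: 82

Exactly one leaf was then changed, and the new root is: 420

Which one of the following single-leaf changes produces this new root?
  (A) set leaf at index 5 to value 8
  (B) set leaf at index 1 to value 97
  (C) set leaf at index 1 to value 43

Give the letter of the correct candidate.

Original leaves: [33, 51, 11, 35, 88, 30, 45, 17]
Target new root: 420
Try each candidate change and compute the resulting root:
Candidate A: set leaf[5] = 8 -> leaves = [33, 51, 11, 35, 88, 8, 45, 17]
  L0: [33, 51, 11, 35, 88, 8, 45, 17]
  L1: h(33,51)=(33*31+51)%997=77 h(11,35)=(11*31+35)%997=376 h(88,8)=(88*31+8)%997=742 h(45,17)=(45*31+17)%997=415 -> [77, 376, 742, 415]
  L2: h(77,376)=(77*31+376)%997=769 h(742,415)=(742*31+415)%997=486 -> [769, 486]
  L3: h(769,486)=(769*31+486)%997=397 -> [397]
  root = 397 != target 420
Candidate B: set leaf[1] = 97 -> leaves = [33, 97, 11, 35, 88, 30, 45, 17]
  L0: [33, 97, 11, 35, 88, 30, 45, 17]
  L1: h(33,97)=(33*31+97)%997=123 h(11,35)=(11*31+35)%997=376 h(88,30)=(88*31+30)%997=764 h(45,17)=(45*31+17)%997=415 -> [123, 376, 764, 415]
  L2: h(123,376)=(123*31+376)%997=201 h(764,415)=(764*31+415)%997=171 -> [201, 171]
  L3: h(201,171)=(201*31+171)%997=420 -> [420]
  root = 420 == target 420  ** MATCH **
Candidate C: set leaf[1] = 43 -> leaves = [33, 43, 11, 35, 88, 30, 45, 17]
  L0: [33, 43, 11, 35, 88, 30, 45, 17]
  L1: h(33,43)=(33*31+43)%997=69 h(11,35)=(11*31+35)%997=376 h(88,30)=(88*31+30)%997=764 h(45,17)=(45*31+17)%997=415 -> [69, 376, 764, 415]
  L2: h(69,376)=(69*31+376)%997=521 h(764,415)=(764*31+415)%997=171 -> [521, 171]
  L3: h(521,171)=(521*31+171)%997=370 -> [370]
  root = 370 != target 420
Candidate B produces the target root.

Answer: B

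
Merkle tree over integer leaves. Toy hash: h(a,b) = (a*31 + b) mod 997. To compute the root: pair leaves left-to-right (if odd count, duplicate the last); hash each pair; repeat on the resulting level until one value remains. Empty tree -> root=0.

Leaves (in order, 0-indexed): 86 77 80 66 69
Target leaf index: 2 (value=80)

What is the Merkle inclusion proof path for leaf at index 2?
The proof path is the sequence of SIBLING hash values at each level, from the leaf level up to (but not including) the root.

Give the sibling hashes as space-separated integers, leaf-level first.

Answer: 66 749 866

Derivation:
L0 (leaves): [86, 77, 80, 66, 69], target index=2
L1: h(86,77)=(86*31+77)%997=749 [pair 0] h(80,66)=(80*31+66)%997=552 [pair 1] h(69,69)=(69*31+69)%997=214 [pair 2] -> [749, 552, 214]
  Sibling for proof at L0: 66
L2: h(749,552)=(749*31+552)%997=840 [pair 0] h(214,214)=(214*31+214)%997=866 [pair 1] -> [840, 866]
  Sibling for proof at L1: 749
L3: h(840,866)=(840*31+866)%997=984 [pair 0] -> [984]
  Sibling for proof at L2: 866
Root: 984
Proof path (sibling hashes from leaf to root): [66, 749, 866]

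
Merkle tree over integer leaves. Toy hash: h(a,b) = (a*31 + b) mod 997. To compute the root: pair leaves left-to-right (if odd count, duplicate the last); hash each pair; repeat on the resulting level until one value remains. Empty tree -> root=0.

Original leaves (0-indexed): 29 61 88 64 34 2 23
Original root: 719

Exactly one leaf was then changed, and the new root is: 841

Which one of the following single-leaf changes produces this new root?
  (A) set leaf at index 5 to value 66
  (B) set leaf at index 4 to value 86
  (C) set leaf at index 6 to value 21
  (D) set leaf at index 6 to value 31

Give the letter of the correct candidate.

Answer: B

Derivation:
Original leaves: [29, 61, 88, 64, 34, 2, 23]
Target new root: 841
Try each candidate change and compute the resulting root:
Candidate A: set leaf[5] = 66 -> leaves = [29, 61, 88, 64, 34, 66, 23]
  L0: [29, 61, 88, 64, 34, 66, 23]
  L1: h(29,61)=(29*31+61)%997=960 h(88,64)=(88*31+64)%997=798 h(34,66)=(34*31+66)%997=123 h(23,23)=(23*31+23)%997=736 -> [960, 798, 123, 736]
  L2: h(960,798)=(960*31+798)%997=648 h(123,736)=(123*31+736)%997=561 -> [648, 561]
  L3: h(648,561)=(648*31+561)%997=709 -> [709]
  root = 709 != target 841
Candidate B: set leaf[4] = 86 -> leaves = [29, 61, 88, 64, 86, 2, 23]
  L0: [29, 61, 88, 64, 86, 2, 23]
  L1: h(29,61)=(29*31+61)%997=960 h(88,64)=(88*31+64)%997=798 h(86,2)=(86*31+2)%997=674 h(23,23)=(23*31+23)%997=736 -> [960, 798, 674, 736]
  L2: h(960,798)=(960*31+798)%997=648 h(674,736)=(674*31+736)%997=693 -> [648, 693]
  L3: h(648,693)=(648*31+693)%997=841 -> [841]
  root = 841 == target 841  ** MATCH **
Candidate C: set leaf[6] = 21 -> leaves = [29, 61, 88, 64, 34, 2, 21]
  L0: [29, 61, 88, 64, 34, 2, 21]
  L1: h(29,61)=(29*31+61)%997=960 h(88,64)=(88*31+64)%997=798 h(34,2)=(34*31+2)%997=59 h(21,21)=(21*31+21)%997=672 -> [960, 798, 59, 672]
  L2: h(960,798)=(960*31+798)%997=648 h(59,672)=(59*31+672)%997=507 -> [648, 507]
  L3: h(648,507)=(648*31+507)%997=655 -> [655]
  root = 655 != target 841
Candidate D: set leaf[6] = 31 -> leaves = [29, 61, 88, 64, 34, 2, 31]
  L0: [29, 61, 88, 64, 34, 2, 31]
  L1: h(29,61)=(29*31+61)%997=960 h(88,64)=(88*31+64)%997=798 h(34,2)=(34*31+2)%997=59 h(31,31)=(31*31+31)%997=992 -> [960, 798, 59, 992]
  L2: h(960,798)=(960*31+798)%997=648 h(59,992)=(59*31+992)%997=827 -> [648, 827]
  L3: h(648,827)=(648*31+827)%997=975 -> [975]
  root = 975 != target 841
Candidate B produces the target root.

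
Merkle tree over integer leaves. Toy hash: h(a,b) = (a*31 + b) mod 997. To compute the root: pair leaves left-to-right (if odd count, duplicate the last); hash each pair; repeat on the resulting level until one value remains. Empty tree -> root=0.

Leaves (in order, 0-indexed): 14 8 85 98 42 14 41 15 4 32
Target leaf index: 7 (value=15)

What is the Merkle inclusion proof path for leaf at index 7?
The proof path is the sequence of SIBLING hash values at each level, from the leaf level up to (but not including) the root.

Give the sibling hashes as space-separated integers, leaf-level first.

L0 (leaves): [14, 8, 85, 98, 42, 14, 41, 15, 4, 32], target index=7
L1: h(14,8)=(14*31+8)%997=442 [pair 0] h(85,98)=(85*31+98)%997=739 [pair 1] h(42,14)=(42*31+14)%997=319 [pair 2] h(41,15)=(41*31+15)%997=289 [pair 3] h(4,32)=(4*31+32)%997=156 [pair 4] -> [442, 739, 319, 289, 156]
  Sibling for proof at L0: 41
L2: h(442,739)=(442*31+739)%997=483 [pair 0] h(319,289)=(319*31+289)%997=208 [pair 1] h(156,156)=(156*31+156)%997=7 [pair 2] -> [483, 208, 7]
  Sibling for proof at L1: 319
L3: h(483,208)=(483*31+208)%997=226 [pair 0] h(7,7)=(7*31+7)%997=224 [pair 1] -> [226, 224]
  Sibling for proof at L2: 483
L4: h(226,224)=(226*31+224)%997=251 [pair 0] -> [251]
  Sibling for proof at L3: 224
Root: 251
Proof path (sibling hashes from leaf to root): [41, 319, 483, 224]

Answer: 41 319 483 224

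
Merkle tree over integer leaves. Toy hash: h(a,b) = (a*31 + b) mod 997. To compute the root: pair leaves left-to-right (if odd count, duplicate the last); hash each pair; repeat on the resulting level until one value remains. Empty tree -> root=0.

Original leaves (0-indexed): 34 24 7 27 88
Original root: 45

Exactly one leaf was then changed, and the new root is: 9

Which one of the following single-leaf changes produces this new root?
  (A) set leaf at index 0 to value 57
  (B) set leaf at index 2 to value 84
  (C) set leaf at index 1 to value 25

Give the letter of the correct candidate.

Answer: C

Derivation:
Original leaves: [34, 24, 7, 27, 88]
Target new root: 9
Try each candidate change and compute the resulting root:
Candidate A: set leaf[0] = 57 -> leaves = [57, 24, 7, 27, 88]
  L0: [57, 24, 7, 27, 88]
  L1: h(57,24)=(57*31+24)%997=794 h(7,27)=(7*31+27)%997=244 h(88,88)=(88*31+88)%997=822 -> [794, 244, 822]
  L2: h(794,244)=(794*31+244)%997=930 h(822,822)=(822*31+822)%997=382 -> [930, 382]
  L3: h(930,382)=(930*31+382)%997=299 -> [299]
  root = 299 != target 9
Candidate B: set leaf[2] = 84 -> leaves = [34, 24, 84, 27, 88]
  L0: [34, 24, 84, 27, 88]
  L1: h(34,24)=(34*31+24)%997=81 h(84,27)=(84*31+27)%997=637 h(88,88)=(88*31+88)%997=822 -> [81, 637, 822]
  L2: h(81,637)=(81*31+637)%997=157 h(822,822)=(822*31+822)%997=382 -> [157, 382]
  L3: h(157,382)=(157*31+382)%997=264 -> [264]
  root = 264 != target 9
Candidate C: set leaf[1] = 25 -> leaves = [34, 25, 7, 27, 88]
  L0: [34, 25, 7, 27, 88]
  L1: h(34,25)=(34*31+25)%997=82 h(7,27)=(7*31+27)%997=244 h(88,88)=(88*31+88)%997=822 -> [82, 244, 822]
  L2: h(82,244)=(82*31+244)%997=792 h(822,822)=(822*31+822)%997=382 -> [792, 382]
  L3: h(792,382)=(792*31+382)%997=9 -> [9]
  root = 9 == target 9  ** MATCH **
Candidate C produces the target root.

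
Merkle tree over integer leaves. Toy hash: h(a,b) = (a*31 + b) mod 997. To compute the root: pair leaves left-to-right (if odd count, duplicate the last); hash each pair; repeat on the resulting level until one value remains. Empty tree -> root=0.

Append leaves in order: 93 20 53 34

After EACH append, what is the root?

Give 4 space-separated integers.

After append 93 (leaves=[93]):
  L0: [93]
  root=93
After append 20 (leaves=[93, 20]):
  L0: [93, 20]
  L1: h(93,20)=(93*31+20)%997=909 -> [909]
  root=909
After append 53 (leaves=[93, 20, 53]):
  L0: [93, 20, 53]
  L1: h(93,20)=(93*31+20)%997=909 h(53,53)=(53*31+53)%997=699 -> [909, 699]
  L2: h(909,699)=(909*31+699)%997=962 -> [962]
  root=962
After append 34 (leaves=[93, 20, 53, 34]):
  L0: [93, 20, 53, 34]
  L1: h(93,20)=(93*31+20)%997=909 h(53,34)=(53*31+34)%997=680 -> [909, 680]
  L2: h(909,680)=(909*31+680)%997=943 -> [943]
  root=943

Answer: 93 909 962 943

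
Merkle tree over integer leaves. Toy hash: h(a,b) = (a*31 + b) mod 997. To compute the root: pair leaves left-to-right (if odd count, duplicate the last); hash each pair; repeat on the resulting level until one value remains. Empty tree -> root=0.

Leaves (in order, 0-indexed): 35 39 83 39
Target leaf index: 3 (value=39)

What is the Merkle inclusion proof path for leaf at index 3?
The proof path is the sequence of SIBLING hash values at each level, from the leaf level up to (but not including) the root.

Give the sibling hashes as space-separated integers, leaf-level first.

Answer: 83 127

Derivation:
L0 (leaves): [35, 39, 83, 39], target index=3
L1: h(35,39)=(35*31+39)%997=127 [pair 0] h(83,39)=(83*31+39)%997=618 [pair 1] -> [127, 618]
  Sibling for proof at L0: 83
L2: h(127,618)=(127*31+618)%997=567 [pair 0] -> [567]
  Sibling for proof at L1: 127
Root: 567
Proof path (sibling hashes from leaf to root): [83, 127]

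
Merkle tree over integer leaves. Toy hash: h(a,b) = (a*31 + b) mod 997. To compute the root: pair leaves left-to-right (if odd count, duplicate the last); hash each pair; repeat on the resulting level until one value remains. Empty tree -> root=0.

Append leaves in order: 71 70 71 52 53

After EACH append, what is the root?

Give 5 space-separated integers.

After append 71 (leaves=[71]):
  L0: [71]
  root=71
After append 70 (leaves=[71, 70]):
  L0: [71, 70]
  L1: h(71,70)=(71*31+70)%997=277 -> [277]
  root=277
After append 71 (leaves=[71, 70, 71]):
  L0: [71, 70, 71]
  L1: h(71,70)=(71*31+70)%997=277 h(71,71)=(71*31+71)%997=278 -> [277, 278]
  L2: h(277,278)=(277*31+278)%997=889 -> [889]
  root=889
After append 52 (leaves=[71, 70, 71, 52]):
  L0: [71, 70, 71, 52]
  L1: h(71,70)=(71*31+70)%997=277 h(71,52)=(71*31+52)%997=259 -> [277, 259]
  L2: h(277,259)=(277*31+259)%997=870 -> [870]
  root=870
After append 53 (leaves=[71, 70, 71, 52, 53]):
  L0: [71, 70, 71, 52, 53]
  L1: h(71,70)=(71*31+70)%997=277 h(71,52)=(71*31+52)%997=259 h(53,53)=(53*31+53)%997=699 -> [277, 259, 699]
  L2: h(277,259)=(277*31+259)%997=870 h(699,699)=(699*31+699)%997=434 -> [870, 434]
  L3: h(870,434)=(870*31+434)%997=485 -> [485]
  root=485

Answer: 71 277 889 870 485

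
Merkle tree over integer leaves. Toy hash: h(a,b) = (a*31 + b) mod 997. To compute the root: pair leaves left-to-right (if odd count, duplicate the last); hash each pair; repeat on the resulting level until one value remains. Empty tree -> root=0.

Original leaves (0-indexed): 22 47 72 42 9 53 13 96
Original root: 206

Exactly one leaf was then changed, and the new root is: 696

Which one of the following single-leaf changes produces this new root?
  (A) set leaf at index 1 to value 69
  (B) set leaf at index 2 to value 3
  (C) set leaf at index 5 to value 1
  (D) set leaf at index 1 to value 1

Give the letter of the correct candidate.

Answer: B

Derivation:
Original leaves: [22, 47, 72, 42, 9, 53, 13, 96]
Target new root: 696
Try each candidate change and compute the resulting root:
Candidate A: set leaf[1] = 69 -> leaves = [22, 69, 72, 42, 9, 53, 13, 96]
  L0: [22, 69, 72, 42, 9, 53, 13, 96]
  L1: h(22,69)=(22*31+69)%997=751 h(72,42)=(72*31+42)%997=280 h(9,53)=(9*31+53)%997=332 h(13,96)=(13*31+96)%997=499 -> [751, 280, 332, 499]
  L2: h(751,280)=(751*31+280)%997=630 h(332,499)=(332*31+499)%997=821 -> [630, 821]
  L3: h(630,821)=(630*31+821)%997=411 -> [411]
  root = 411 != target 696
Candidate B: set leaf[2] = 3 -> leaves = [22, 47, 3, 42, 9, 53, 13, 96]
  L0: [22, 47, 3, 42, 9, 53, 13, 96]
  L1: h(22,47)=(22*31+47)%997=729 h(3,42)=(3*31+42)%997=135 h(9,53)=(9*31+53)%997=332 h(13,96)=(13*31+96)%997=499 -> [729, 135, 332, 499]
  L2: h(729,135)=(729*31+135)%997=800 h(332,499)=(332*31+499)%997=821 -> [800, 821]
  L3: h(800,821)=(800*31+821)%997=696 -> [696]
  root = 696 == target 696  ** MATCH **
Candidate C: set leaf[5] = 1 -> leaves = [22, 47, 72, 42, 9, 1, 13, 96]
  L0: [22, 47, 72, 42, 9, 1, 13, 96]
  L1: h(22,47)=(22*31+47)%997=729 h(72,42)=(72*31+42)%997=280 h(9,1)=(9*31+1)%997=280 h(13,96)=(13*31+96)%997=499 -> [729, 280, 280, 499]
  L2: h(729,280)=(729*31+280)%997=945 h(280,499)=(280*31+499)%997=206 -> [945, 206]
  L3: h(945,206)=(945*31+206)%997=588 -> [588]
  root = 588 != target 696
Candidate D: set leaf[1] = 1 -> leaves = [22, 1, 72, 42, 9, 53, 13, 96]
  L0: [22, 1, 72, 42, 9, 53, 13, 96]
  L1: h(22,1)=(22*31+1)%997=683 h(72,42)=(72*31+42)%997=280 h(9,53)=(9*31+53)%997=332 h(13,96)=(13*31+96)%997=499 -> [683, 280, 332, 499]
  L2: h(683,280)=(683*31+280)%997=516 h(332,499)=(332*31+499)%997=821 -> [516, 821]
  L3: h(516,821)=(516*31+821)%997=865 -> [865]
  root = 865 != target 696
Candidate B produces the target root.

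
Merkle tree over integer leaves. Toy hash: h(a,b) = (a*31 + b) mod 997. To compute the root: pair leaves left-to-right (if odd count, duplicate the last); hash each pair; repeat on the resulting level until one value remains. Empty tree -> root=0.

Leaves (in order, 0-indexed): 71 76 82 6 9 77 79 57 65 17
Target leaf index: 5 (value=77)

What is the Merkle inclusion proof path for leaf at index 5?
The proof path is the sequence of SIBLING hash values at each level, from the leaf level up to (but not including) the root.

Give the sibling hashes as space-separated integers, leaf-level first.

L0 (leaves): [71, 76, 82, 6, 9, 77, 79, 57, 65, 17], target index=5
L1: h(71,76)=(71*31+76)%997=283 [pair 0] h(82,6)=(82*31+6)%997=554 [pair 1] h(9,77)=(9*31+77)%997=356 [pair 2] h(79,57)=(79*31+57)%997=512 [pair 3] h(65,17)=(65*31+17)%997=38 [pair 4] -> [283, 554, 356, 512, 38]
  Sibling for proof at L0: 9
L2: h(283,554)=(283*31+554)%997=354 [pair 0] h(356,512)=(356*31+512)%997=581 [pair 1] h(38,38)=(38*31+38)%997=219 [pair 2] -> [354, 581, 219]
  Sibling for proof at L1: 512
L3: h(354,581)=(354*31+581)%997=588 [pair 0] h(219,219)=(219*31+219)%997=29 [pair 1] -> [588, 29]
  Sibling for proof at L2: 354
L4: h(588,29)=(588*31+29)%997=311 [pair 0] -> [311]
  Sibling for proof at L3: 29
Root: 311
Proof path (sibling hashes from leaf to root): [9, 512, 354, 29]

Answer: 9 512 354 29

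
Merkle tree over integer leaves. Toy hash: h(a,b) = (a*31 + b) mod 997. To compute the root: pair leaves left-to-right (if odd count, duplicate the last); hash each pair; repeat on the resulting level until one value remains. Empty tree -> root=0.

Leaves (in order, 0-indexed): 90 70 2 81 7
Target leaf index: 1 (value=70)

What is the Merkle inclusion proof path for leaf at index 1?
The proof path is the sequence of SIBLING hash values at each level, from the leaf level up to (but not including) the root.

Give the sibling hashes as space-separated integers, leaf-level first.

Answer: 90 143 189

Derivation:
L0 (leaves): [90, 70, 2, 81, 7], target index=1
L1: h(90,70)=(90*31+70)%997=866 [pair 0] h(2,81)=(2*31+81)%997=143 [pair 1] h(7,7)=(7*31+7)%997=224 [pair 2] -> [866, 143, 224]
  Sibling for proof at L0: 90
L2: h(866,143)=(866*31+143)%997=70 [pair 0] h(224,224)=(224*31+224)%997=189 [pair 1] -> [70, 189]
  Sibling for proof at L1: 143
L3: h(70,189)=(70*31+189)%997=365 [pair 0] -> [365]
  Sibling for proof at L2: 189
Root: 365
Proof path (sibling hashes from leaf to root): [90, 143, 189]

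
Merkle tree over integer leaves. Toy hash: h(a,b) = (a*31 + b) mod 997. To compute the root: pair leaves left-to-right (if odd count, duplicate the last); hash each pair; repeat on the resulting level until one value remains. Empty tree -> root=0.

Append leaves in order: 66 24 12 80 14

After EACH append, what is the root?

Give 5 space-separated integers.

Answer: 66 76 746 814 687

Derivation:
After append 66 (leaves=[66]):
  L0: [66]
  root=66
After append 24 (leaves=[66, 24]):
  L0: [66, 24]
  L1: h(66,24)=(66*31+24)%997=76 -> [76]
  root=76
After append 12 (leaves=[66, 24, 12]):
  L0: [66, 24, 12]
  L1: h(66,24)=(66*31+24)%997=76 h(12,12)=(12*31+12)%997=384 -> [76, 384]
  L2: h(76,384)=(76*31+384)%997=746 -> [746]
  root=746
After append 80 (leaves=[66, 24, 12, 80]):
  L0: [66, 24, 12, 80]
  L1: h(66,24)=(66*31+24)%997=76 h(12,80)=(12*31+80)%997=452 -> [76, 452]
  L2: h(76,452)=(76*31+452)%997=814 -> [814]
  root=814
After append 14 (leaves=[66, 24, 12, 80, 14]):
  L0: [66, 24, 12, 80, 14]
  L1: h(66,24)=(66*31+24)%997=76 h(12,80)=(12*31+80)%997=452 h(14,14)=(14*31+14)%997=448 -> [76, 452, 448]
  L2: h(76,452)=(76*31+452)%997=814 h(448,448)=(448*31+448)%997=378 -> [814, 378]
  L3: h(814,378)=(814*31+378)%997=687 -> [687]
  root=687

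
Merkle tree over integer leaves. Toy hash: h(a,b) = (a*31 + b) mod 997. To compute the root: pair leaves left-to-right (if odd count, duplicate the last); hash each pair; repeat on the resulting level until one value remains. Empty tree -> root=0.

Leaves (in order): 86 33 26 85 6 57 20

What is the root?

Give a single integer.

Answer: 444

Derivation:
L0: [86, 33, 26, 85, 6, 57, 20]
L1: h(86,33)=(86*31+33)%997=705 h(26,85)=(26*31+85)%997=891 h(6,57)=(6*31+57)%997=243 h(20,20)=(20*31+20)%997=640 -> [705, 891, 243, 640]
L2: h(705,891)=(705*31+891)%997=812 h(243,640)=(243*31+640)%997=197 -> [812, 197]
L3: h(812,197)=(812*31+197)%997=444 -> [444]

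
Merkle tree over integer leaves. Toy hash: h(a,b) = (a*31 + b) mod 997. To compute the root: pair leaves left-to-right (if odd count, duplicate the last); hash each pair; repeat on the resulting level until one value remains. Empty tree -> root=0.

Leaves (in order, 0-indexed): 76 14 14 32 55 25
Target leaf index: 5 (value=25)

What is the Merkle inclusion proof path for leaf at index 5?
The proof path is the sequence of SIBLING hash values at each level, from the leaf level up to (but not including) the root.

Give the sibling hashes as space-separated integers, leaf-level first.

Answer: 55 733 158

Derivation:
L0 (leaves): [76, 14, 14, 32, 55, 25], target index=5
L1: h(76,14)=(76*31+14)%997=376 [pair 0] h(14,32)=(14*31+32)%997=466 [pair 1] h(55,25)=(55*31+25)%997=733 [pair 2] -> [376, 466, 733]
  Sibling for proof at L0: 55
L2: h(376,466)=(376*31+466)%997=158 [pair 0] h(733,733)=(733*31+733)%997=525 [pair 1] -> [158, 525]
  Sibling for proof at L1: 733
L3: h(158,525)=(158*31+525)%997=438 [pair 0] -> [438]
  Sibling for proof at L2: 158
Root: 438
Proof path (sibling hashes from leaf to root): [55, 733, 158]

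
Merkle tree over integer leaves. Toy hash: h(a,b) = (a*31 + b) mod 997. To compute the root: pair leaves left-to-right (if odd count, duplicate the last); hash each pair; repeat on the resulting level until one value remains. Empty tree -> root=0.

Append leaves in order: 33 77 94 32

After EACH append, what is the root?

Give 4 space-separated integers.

Answer: 33 103 219 157

Derivation:
After append 33 (leaves=[33]):
  L0: [33]
  root=33
After append 77 (leaves=[33, 77]):
  L0: [33, 77]
  L1: h(33,77)=(33*31+77)%997=103 -> [103]
  root=103
After append 94 (leaves=[33, 77, 94]):
  L0: [33, 77, 94]
  L1: h(33,77)=(33*31+77)%997=103 h(94,94)=(94*31+94)%997=17 -> [103, 17]
  L2: h(103,17)=(103*31+17)%997=219 -> [219]
  root=219
After append 32 (leaves=[33, 77, 94, 32]):
  L0: [33, 77, 94, 32]
  L1: h(33,77)=(33*31+77)%997=103 h(94,32)=(94*31+32)%997=952 -> [103, 952]
  L2: h(103,952)=(103*31+952)%997=157 -> [157]
  root=157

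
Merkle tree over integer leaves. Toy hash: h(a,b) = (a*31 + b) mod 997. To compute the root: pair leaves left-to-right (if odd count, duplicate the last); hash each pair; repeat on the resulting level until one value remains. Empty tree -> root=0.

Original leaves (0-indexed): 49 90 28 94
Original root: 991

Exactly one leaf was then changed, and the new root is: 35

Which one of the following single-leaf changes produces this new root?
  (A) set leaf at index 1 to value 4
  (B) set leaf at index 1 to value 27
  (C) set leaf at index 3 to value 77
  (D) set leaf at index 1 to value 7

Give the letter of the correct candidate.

Answer: B

Derivation:
Original leaves: [49, 90, 28, 94]
Target new root: 35
Try each candidate change and compute the resulting root:
Candidate A: set leaf[1] = 4 -> leaves = [49, 4, 28, 94]
  L0: [49, 4, 28, 94]
  L1: h(49,4)=(49*31+4)%997=526 h(28,94)=(28*31+94)%997=962 -> [526, 962]
  L2: h(526,962)=(526*31+962)%997=319 -> [319]
  root = 319 != target 35
Candidate B: set leaf[1] = 27 -> leaves = [49, 27, 28, 94]
  L0: [49, 27, 28, 94]
  L1: h(49,27)=(49*31+27)%997=549 h(28,94)=(28*31+94)%997=962 -> [549, 962]
  L2: h(549,962)=(549*31+962)%997=35 -> [35]
  root = 35 == target 35  ** MATCH **
Candidate C: set leaf[3] = 77 -> leaves = [49, 90, 28, 77]
  L0: [49, 90, 28, 77]
  L1: h(49,90)=(49*31+90)%997=612 h(28,77)=(28*31+77)%997=945 -> [612, 945]
  L2: h(612,945)=(612*31+945)%997=974 -> [974]
  root = 974 != target 35
Candidate D: set leaf[1] = 7 -> leaves = [49, 7, 28, 94]
  L0: [49, 7, 28, 94]
  L1: h(49,7)=(49*31+7)%997=529 h(28,94)=(28*31+94)%997=962 -> [529, 962]
  L2: h(529,962)=(529*31+962)%997=412 -> [412]
  root = 412 != target 35
Candidate B produces the target root.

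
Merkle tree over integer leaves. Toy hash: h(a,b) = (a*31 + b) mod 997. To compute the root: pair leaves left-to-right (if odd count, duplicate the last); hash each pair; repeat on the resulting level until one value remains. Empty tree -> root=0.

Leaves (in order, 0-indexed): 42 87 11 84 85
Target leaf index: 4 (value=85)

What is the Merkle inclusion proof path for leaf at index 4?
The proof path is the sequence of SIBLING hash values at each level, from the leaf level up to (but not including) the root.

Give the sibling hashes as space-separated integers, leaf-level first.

Answer: 85 726 613

Derivation:
L0 (leaves): [42, 87, 11, 84, 85], target index=4
L1: h(42,87)=(42*31+87)%997=392 [pair 0] h(11,84)=(11*31+84)%997=425 [pair 1] h(85,85)=(85*31+85)%997=726 [pair 2] -> [392, 425, 726]
  Sibling for proof at L0: 85
L2: h(392,425)=(392*31+425)%997=613 [pair 0] h(726,726)=(726*31+726)%997=301 [pair 1] -> [613, 301]
  Sibling for proof at L1: 726
L3: h(613,301)=(613*31+301)%997=361 [pair 0] -> [361]
  Sibling for proof at L2: 613
Root: 361
Proof path (sibling hashes from leaf to root): [85, 726, 613]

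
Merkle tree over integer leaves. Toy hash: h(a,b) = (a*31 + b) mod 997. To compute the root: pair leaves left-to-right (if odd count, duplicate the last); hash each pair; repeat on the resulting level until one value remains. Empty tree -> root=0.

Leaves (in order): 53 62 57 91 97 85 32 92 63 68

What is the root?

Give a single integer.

Answer: 194

Derivation:
L0: [53, 62, 57, 91, 97, 85, 32, 92, 63, 68]
L1: h(53,62)=(53*31+62)%997=708 h(57,91)=(57*31+91)%997=861 h(97,85)=(97*31+85)%997=101 h(32,92)=(32*31+92)%997=87 h(63,68)=(63*31+68)%997=27 -> [708, 861, 101, 87, 27]
L2: h(708,861)=(708*31+861)%997=875 h(101,87)=(101*31+87)%997=227 h(27,27)=(27*31+27)%997=864 -> [875, 227, 864]
L3: h(875,227)=(875*31+227)%997=433 h(864,864)=(864*31+864)%997=729 -> [433, 729]
L4: h(433,729)=(433*31+729)%997=194 -> [194]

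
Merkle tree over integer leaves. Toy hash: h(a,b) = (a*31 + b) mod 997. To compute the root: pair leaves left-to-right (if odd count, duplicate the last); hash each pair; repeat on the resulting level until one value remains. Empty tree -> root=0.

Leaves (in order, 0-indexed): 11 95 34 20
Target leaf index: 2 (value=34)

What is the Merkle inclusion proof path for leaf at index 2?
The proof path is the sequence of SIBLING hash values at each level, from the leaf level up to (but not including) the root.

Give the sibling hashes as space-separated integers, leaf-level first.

L0 (leaves): [11, 95, 34, 20], target index=2
L1: h(11,95)=(11*31+95)%997=436 [pair 0] h(34,20)=(34*31+20)%997=77 [pair 1] -> [436, 77]
  Sibling for proof at L0: 20
L2: h(436,77)=(436*31+77)%997=632 [pair 0] -> [632]
  Sibling for proof at L1: 436
Root: 632
Proof path (sibling hashes from leaf to root): [20, 436]

Answer: 20 436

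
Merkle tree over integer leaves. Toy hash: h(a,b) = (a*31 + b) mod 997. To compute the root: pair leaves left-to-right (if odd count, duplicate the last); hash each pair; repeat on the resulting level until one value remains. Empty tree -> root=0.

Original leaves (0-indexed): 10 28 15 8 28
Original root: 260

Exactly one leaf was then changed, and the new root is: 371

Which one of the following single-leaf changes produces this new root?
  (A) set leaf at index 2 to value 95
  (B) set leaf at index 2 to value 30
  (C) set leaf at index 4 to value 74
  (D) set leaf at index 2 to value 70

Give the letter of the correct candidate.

Answer: A

Derivation:
Original leaves: [10, 28, 15, 8, 28]
Target new root: 371
Try each candidate change and compute the resulting root:
Candidate A: set leaf[2] = 95 -> leaves = [10, 28, 95, 8, 28]
  L0: [10, 28, 95, 8, 28]
  L1: h(10,28)=(10*31+28)%997=338 h(95,8)=(95*31+8)%997=959 h(28,28)=(28*31+28)%997=896 -> [338, 959, 896]
  L2: h(338,959)=(338*31+959)%997=470 h(896,896)=(896*31+896)%997=756 -> [470, 756]
  L3: h(470,756)=(470*31+756)%997=371 -> [371]
  root = 371 == target 371  ** MATCH **
Candidate B: set leaf[2] = 30 -> leaves = [10, 28, 30, 8, 28]
  L0: [10, 28, 30, 8, 28]
  L1: h(10,28)=(10*31+28)%997=338 h(30,8)=(30*31+8)%997=938 h(28,28)=(28*31+28)%997=896 -> [338, 938, 896]
  L2: h(338,938)=(338*31+938)%997=449 h(896,896)=(896*31+896)%997=756 -> [449, 756]
  L3: h(449,756)=(449*31+756)%997=717 -> [717]
  root = 717 != target 371
Candidate C: set leaf[4] = 74 -> leaves = [10, 28, 15, 8, 74]
  L0: [10, 28, 15, 8, 74]
  L1: h(10,28)=(10*31+28)%997=338 h(15,8)=(15*31+8)%997=473 h(74,74)=(74*31+74)%997=374 -> [338, 473, 374]
  L2: h(338,473)=(338*31+473)%997=981 h(374,374)=(374*31+374)%997=4 -> [981, 4]
  L3: h(981,4)=(981*31+4)%997=505 -> [505]
  root = 505 != target 371
Candidate D: set leaf[2] = 70 -> leaves = [10, 28, 70, 8, 28]
  L0: [10, 28, 70, 8, 28]
  L1: h(10,28)=(10*31+28)%997=338 h(70,8)=(70*31+8)%997=184 h(28,28)=(28*31+28)%997=896 -> [338, 184, 896]
  L2: h(338,184)=(338*31+184)%997=692 h(896,896)=(896*31+896)%997=756 -> [692, 756]
  L3: h(692,756)=(692*31+756)%997=274 -> [274]
  root = 274 != target 371
Candidate A produces the target root.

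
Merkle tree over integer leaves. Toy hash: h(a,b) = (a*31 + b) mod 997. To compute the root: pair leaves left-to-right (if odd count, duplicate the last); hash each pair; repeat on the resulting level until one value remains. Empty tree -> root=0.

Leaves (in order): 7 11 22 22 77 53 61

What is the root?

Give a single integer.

Answer: 481

Derivation:
L0: [7, 11, 22, 22, 77, 53, 61]
L1: h(7,11)=(7*31+11)%997=228 h(22,22)=(22*31+22)%997=704 h(77,53)=(77*31+53)%997=446 h(61,61)=(61*31+61)%997=955 -> [228, 704, 446, 955]
L2: h(228,704)=(228*31+704)%997=793 h(446,955)=(446*31+955)%997=823 -> [793, 823]
L3: h(793,823)=(793*31+823)%997=481 -> [481]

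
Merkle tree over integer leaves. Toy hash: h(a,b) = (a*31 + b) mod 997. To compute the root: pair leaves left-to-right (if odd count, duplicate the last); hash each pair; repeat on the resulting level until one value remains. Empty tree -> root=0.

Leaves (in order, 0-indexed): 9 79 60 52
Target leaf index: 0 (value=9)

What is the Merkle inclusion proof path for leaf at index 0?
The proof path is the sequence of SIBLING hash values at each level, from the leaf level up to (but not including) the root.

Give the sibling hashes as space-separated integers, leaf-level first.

Answer: 79 915

Derivation:
L0 (leaves): [9, 79, 60, 52], target index=0
L1: h(9,79)=(9*31+79)%997=358 [pair 0] h(60,52)=(60*31+52)%997=915 [pair 1] -> [358, 915]
  Sibling for proof at L0: 79
L2: h(358,915)=(358*31+915)%997=49 [pair 0] -> [49]
  Sibling for proof at L1: 915
Root: 49
Proof path (sibling hashes from leaf to root): [79, 915]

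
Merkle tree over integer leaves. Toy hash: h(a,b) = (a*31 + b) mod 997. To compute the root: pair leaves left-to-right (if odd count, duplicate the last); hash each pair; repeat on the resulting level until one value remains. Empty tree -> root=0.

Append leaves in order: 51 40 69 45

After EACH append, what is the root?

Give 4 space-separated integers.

After append 51 (leaves=[51]):
  L0: [51]
  root=51
After append 40 (leaves=[51, 40]):
  L0: [51, 40]
  L1: h(51,40)=(51*31+40)%997=624 -> [624]
  root=624
After append 69 (leaves=[51, 40, 69]):
  L0: [51, 40, 69]
  L1: h(51,40)=(51*31+40)%997=624 h(69,69)=(69*31+69)%997=214 -> [624, 214]
  L2: h(624,214)=(624*31+214)%997=615 -> [615]
  root=615
After append 45 (leaves=[51, 40, 69, 45]):
  L0: [51, 40, 69, 45]
  L1: h(51,40)=(51*31+40)%997=624 h(69,45)=(69*31+45)%997=190 -> [624, 190]
  L2: h(624,190)=(624*31+190)%997=591 -> [591]
  root=591

Answer: 51 624 615 591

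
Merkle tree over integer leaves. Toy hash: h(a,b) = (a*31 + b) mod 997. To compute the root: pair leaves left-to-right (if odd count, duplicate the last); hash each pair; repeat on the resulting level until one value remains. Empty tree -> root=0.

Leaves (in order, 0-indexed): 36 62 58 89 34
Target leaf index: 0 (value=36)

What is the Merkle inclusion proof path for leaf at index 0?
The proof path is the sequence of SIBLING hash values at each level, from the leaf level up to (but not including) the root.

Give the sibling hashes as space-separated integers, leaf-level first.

L0 (leaves): [36, 62, 58, 89, 34], target index=0
L1: h(36,62)=(36*31+62)%997=181 [pair 0] h(58,89)=(58*31+89)%997=890 [pair 1] h(34,34)=(34*31+34)%997=91 [pair 2] -> [181, 890, 91]
  Sibling for proof at L0: 62
L2: h(181,890)=(181*31+890)%997=519 [pair 0] h(91,91)=(91*31+91)%997=918 [pair 1] -> [519, 918]
  Sibling for proof at L1: 890
L3: h(519,918)=(519*31+918)%997=58 [pair 0] -> [58]
  Sibling for proof at L2: 918
Root: 58
Proof path (sibling hashes from leaf to root): [62, 890, 918]

Answer: 62 890 918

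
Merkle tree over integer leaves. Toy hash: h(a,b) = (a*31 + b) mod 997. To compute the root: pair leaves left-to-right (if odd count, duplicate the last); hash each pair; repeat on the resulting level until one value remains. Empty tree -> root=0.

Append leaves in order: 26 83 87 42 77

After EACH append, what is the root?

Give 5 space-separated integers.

Answer: 26 889 433 388 149

Derivation:
After append 26 (leaves=[26]):
  L0: [26]
  root=26
After append 83 (leaves=[26, 83]):
  L0: [26, 83]
  L1: h(26,83)=(26*31+83)%997=889 -> [889]
  root=889
After append 87 (leaves=[26, 83, 87]):
  L0: [26, 83, 87]
  L1: h(26,83)=(26*31+83)%997=889 h(87,87)=(87*31+87)%997=790 -> [889, 790]
  L2: h(889,790)=(889*31+790)%997=433 -> [433]
  root=433
After append 42 (leaves=[26, 83, 87, 42]):
  L0: [26, 83, 87, 42]
  L1: h(26,83)=(26*31+83)%997=889 h(87,42)=(87*31+42)%997=745 -> [889, 745]
  L2: h(889,745)=(889*31+745)%997=388 -> [388]
  root=388
After append 77 (leaves=[26, 83, 87, 42, 77]):
  L0: [26, 83, 87, 42, 77]
  L1: h(26,83)=(26*31+83)%997=889 h(87,42)=(87*31+42)%997=745 h(77,77)=(77*31+77)%997=470 -> [889, 745, 470]
  L2: h(889,745)=(889*31+745)%997=388 h(470,470)=(470*31+470)%997=85 -> [388, 85]
  L3: h(388,85)=(388*31+85)%997=149 -> [149]
  root=149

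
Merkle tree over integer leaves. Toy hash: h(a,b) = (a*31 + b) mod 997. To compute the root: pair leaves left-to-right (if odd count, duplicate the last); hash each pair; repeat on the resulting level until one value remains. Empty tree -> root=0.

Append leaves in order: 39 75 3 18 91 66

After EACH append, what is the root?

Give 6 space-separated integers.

After append 39 (leaves=[39]):
  L0: [39]
  root=39
After append 75 (leaves=[39, 75]):
  L0: [39, 75]
  L1: h(39,75)=(39*31+75)%997=287 -> [287]
  root=287
After append 3 (leaves=[39, 75, 3]):
  L0: [39, 75, 3]
  L1: h(39,75)=(39*31+75)%997=287 h(3,3)=(3*31+3)%997=96 -> [287, 96]
  L2: h(287,96)=(287*31+96)%997=20 -> [20]
  root=20
After append 18 (leaves=[39, 75, 3, 18]):
  L0: [39, 75, 3, 18]
  L1: h(39,75)=(39*31+75)%997=287 h(3,18)=(3*31+18)%997=111 -> [287, 111]
  L2: h(287,111)=(287*31+111)%997=35 -> [35]
  root=35
After append 91 (leaves=[39, 75, 3, 18, 91]):
  L0: [39, 75, 3, 18, 91]
  L1: h(39,75)=(39*31+75)%997=287 h(3,18)=(3*31+18)%997=111 h(91,91)=(91*31+91)%997=918 -> [287, 111, 918]
  L2: h(287,111)=(287*31+111)%997=35 h(918,918)=(918*31+918)%997=463 -> [35, 463]
  L3: h(35,463)=(35*31+463)%997=551 -> [551]
  root=551
After append 66 (leaves=[39, 75, 3, 18, 91, 66]):
  L0: [39, 75, 3, 18, 91, 66]
  L1: h(39,75)=(39*31+75)%997=287 h(3,18)=(3*31+18)%997=111 h(91,66)=(91*31+66)%997=893 -> [287, 111, 893]
  L2: h(287,111)=(287*31+111)%997=35 h(893,893)=(893*31+893)%997=660 -> [35, 660]
  L3: h(35,660)=(35*31+660)%997=748 -> [748]
  root=748

Answer: 39 287 20 35 551 748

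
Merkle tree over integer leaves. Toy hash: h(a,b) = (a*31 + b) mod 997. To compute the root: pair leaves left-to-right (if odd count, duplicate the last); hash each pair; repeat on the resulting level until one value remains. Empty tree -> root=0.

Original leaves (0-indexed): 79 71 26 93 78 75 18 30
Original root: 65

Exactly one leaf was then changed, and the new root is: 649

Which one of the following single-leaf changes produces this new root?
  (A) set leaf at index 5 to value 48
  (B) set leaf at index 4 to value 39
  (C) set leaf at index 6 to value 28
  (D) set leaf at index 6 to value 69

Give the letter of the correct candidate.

Original leaves: [79, 71, 26, 93, 78, 75, 18, 30]
Target new root: 649
Try each candidate change and compute the resulting root:
Candidate A: set leaf[5] = 48 -> leaves = [79, 71, 26, 93, 78, 48, 18, 30]
  L0: [79, 71, 26, 93, 78, 48, 18, 30]
  L1: h(79,71)=(79*31+71)%997=526 h(26,93)=(26*31+93)%997=899 h(78,48)=(78*31+48)%997=472 h(18,30)=(18*31+30)%997=588 -> [526, 899, 472, 588]
  L2: h(526,899)=(526*31+899)%997=256 h(472,588)=(472*31+588)%997=265 -> [256, 265]
  L3: h(256,265)=(256*31+265)%997=225 -> [225]
  root = 225 != target 649
Candidate B: set leaf[4] = 39 -> leaves = [79, 71, 26, 93, 39, 75, 18, 30]
  L0: [79, 71, 26, 93, 39, 75, 18, 30]
  L1: h(79,71)=(79*31+71)%997=526 h(26,93)=(26*31+93)%997=899 h(39,75)=(39*31+75)%997=287 h(18,30)=(18*31+30)%997=588 -> [526, 899, 287, 588]
  L2: h(526,899)=(526*31+899)%997=256 h(287,588)=(287*31+588)%997=512 -> [256, 512]
  L3: h(256,512)=(256*31+512)%997=472 -> [472]
  root = 472 != target 649
Candidate C: set leaf[6] = 28 -> leaves = [79, 71, 26, 93, 78, 75, 28, 30]
  L0: [79, 71, 26, 93, 78, 75, 28, 30]
  L1: h(79,71)=(79*31+71)%997=526 h(26,93)=(26*31+93)%997=899 h(78,75)=(78*31+75)%997=499 h(28,30)=(28*31+30)%997=898 -> [526, 899, 499, 898]
  L2: h(526,899)=(526*31+899)%997=256 h(499,898)=(499*31+898)%997=415 -> [256, 415]
  L3: h(256,415)=(256*31+415)%997=375 -> [375]
  root = 375 != target 649
Candidate D: set leaf[6] = 69 -> leaves = [79, 71, 26, 93, 78, 75, 69, 30]
  L0: [79, 71, 26, 93, 78, 75, 69, 30]
  L1: h(79,71)=(79*31+71)%997=526 h(26,93)=(26*31+93)%997=899 h(78,75)=(78*31+75)%997=499 h(69,30)=(69*31+30)%997=175 -> [526, 899, 499, 175]
  L2: h(526,899)=(526*31+899)%997=256 h(499,175)=(499*31+175)%997=689 -> [256, 689]
  L3: h(256,689)=(256*31+689)%997=649 -> [649]
  root = 649 == target 649  ** MATCH **
Candidate D produces the target root.

Answer: D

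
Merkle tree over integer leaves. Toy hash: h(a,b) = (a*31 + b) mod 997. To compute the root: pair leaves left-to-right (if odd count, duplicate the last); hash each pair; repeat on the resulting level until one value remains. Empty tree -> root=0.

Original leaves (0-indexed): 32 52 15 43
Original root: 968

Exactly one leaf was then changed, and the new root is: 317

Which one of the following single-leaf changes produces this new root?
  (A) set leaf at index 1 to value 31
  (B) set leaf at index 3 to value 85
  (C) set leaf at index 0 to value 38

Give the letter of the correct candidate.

Answer: A

Derivation:
Original leaves: [32, 52, 15, 43]
Target new root: 317
Try each candidate change and compute the resulting root:
Candidate A: set leaf[1] = 31 -> leaves = [32, 31, 15, 43]
  L0: [32, 31, 15, 43]
  L1: h(32,31)=(32*31+31)%997=26 h(15,43)=(15*31+43)%997=508 -> [26, 508]
  L2: h(26,508)=(26*31+508)%997=317 -> [317]
  root = 317 == target 317  ** MATCH **
Candidate B: set leaf[3] = 85 -> leaves = [32, 52, 15, 85]
  L0: [32, 52, 15, 85]
  L1: h(32,52)=(32*31+52)%997=47 h(15,85)=(15*31+85)%997=550 -> [47, 550]
  L2: h(47,550)=(47*31+550)%997=13 -> [13]
  root = 13 != target 317
Candidate C: set leaf[0] = 38 -> leaves = [38, 52, 15, 43]
  L0: [38, 52, 15, 43]
  L1: h(38,52)=(38*31+52)%997=233 h(15,43)=(15*31+43)%997=508 -> [233, 508]
  L2: h(233,508)=(233*31+508)%997=752 -> [752]
  root = 752 != target 317
Candidate A produces the target root.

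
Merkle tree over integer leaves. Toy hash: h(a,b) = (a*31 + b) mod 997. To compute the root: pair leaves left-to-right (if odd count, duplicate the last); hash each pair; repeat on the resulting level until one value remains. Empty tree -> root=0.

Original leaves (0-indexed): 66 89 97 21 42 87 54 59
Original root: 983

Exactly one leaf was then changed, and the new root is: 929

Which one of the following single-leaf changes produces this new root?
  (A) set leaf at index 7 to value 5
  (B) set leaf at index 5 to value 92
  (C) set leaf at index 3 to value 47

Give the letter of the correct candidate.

Answer: A

Derivation:
Original leaves: [66, 89, 97, 21, 42, 87, 54, 59]
Target new root: 929
Try each candidate change and compute the resulting root:
Candidate A: set leaf[7] = 5 -> leaves = [66, 89, 97, 21, 42, 87, 54, 5]
  L0: [66, 89, 97, 21, 42, 87, 54, 5]
  L1: h(66,89)=(66*31+89)%997=141 h(97,21)=(97*31+21)%997=37 h(42,87)=(42*31+87)%997=392 h(54,5)=(54*31+5)%997=682 -> [141, 37, 392, 682]
  L2: h(141,37)=(141*31+37)%997=420 h(392,682)=(392*31+682)%997=870 -> [420, 870]
  L3: h(420,870)=(420*31+870)%997=929 -> [929]
  root = 929 == target 929  ** MATCH **
Candidate B: set leaf[5] = 92 -> leaves = [66, 89, 97, 21, 42, 92, 54, 59]
  L0: [66, 89, 97, 21, 42, 92, 54, 59]
  L1: h(66,89)=(66*31+89)%997=141 h(97,21)=(97*31+21)%997=37 h(42,92)=(42*31+92)%997=397 h(54,59)=(54*31+59)%997=736 -> [141, 37, 397, 736]
  L2: h(141,37)=(141*31+37)%997=420 h(397,736)=(397*31+736)%997=82 -> [420, 82]
  L3: h(420,82)=(420*31+82)%997=141 -> [141]
  root = 141 != target 929
Candidate C: set leaf[3] = 47 -> leaves = [66, 89, 97, 47, 42, 87, 54, 59]
  L0: [66, 89, 97, 47, 42, 87, 54, 59]
  L1: h(66,89)=(66*31+89)%997=141 h(97,47)=(97*31+47)%997=63 h(42,87)=(42*31+87)%997=392 h(54,59)=(54*31+59)%997=736 -> [141, 63, 392, 736]
  L2: h(141,63)=(141*31+63)%997=446 h(392,736)=(392*31+736)%997=924 -> [446, 924]
  L3: h(446,924)=(446*31+924)%997=792 -> [792]
  root = 792 != target 929
Candidate A produces the target root.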